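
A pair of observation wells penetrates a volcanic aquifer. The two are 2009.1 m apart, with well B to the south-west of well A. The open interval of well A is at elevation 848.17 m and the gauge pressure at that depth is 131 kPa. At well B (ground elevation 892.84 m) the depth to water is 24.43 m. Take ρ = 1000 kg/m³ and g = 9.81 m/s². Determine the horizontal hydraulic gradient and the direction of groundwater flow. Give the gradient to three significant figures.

i ≈ 0.00343; groundwater flows toward the north-east

Pressure head at well A: ψ = P/(ρg) = 131×1000 / (1000 × 9.81) = 13.35 m.
Total head at well A: h = z + ψ = 848.17 + 13.35 = 861.52 m.
Total head at well B: h = 892.84 − 24.43 = 868.41 m.
Head difference: h(well A) − h(well B) = 861.52 − 868.41 = -6.89 m.
Hydraulic gradient: i = |Δh| / L = 6.89 / 2009.1 = 0.00343.
Flow is from higher to lower head: from well B toward well A, i.e. toward the north-east.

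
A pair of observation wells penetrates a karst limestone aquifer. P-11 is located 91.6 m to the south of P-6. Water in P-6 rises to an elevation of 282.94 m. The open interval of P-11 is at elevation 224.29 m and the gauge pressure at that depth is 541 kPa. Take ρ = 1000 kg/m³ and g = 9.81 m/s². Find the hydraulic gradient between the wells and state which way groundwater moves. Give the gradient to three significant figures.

i ≈ 0.0382; groundwater flows toward the south

Total head at P-6: h = 282.94 m (water level in the piezometer is the total head).
Pressure head at P-11: ψ = P/(ρg) = 541×1000 / (1000 × 9.81) = 55.15 m.
Total head at P-11: h = z + ψ = 224.29 + 55.15 = 279.44 m.
Head difference: h(P-6) − h(P-11) = 282.94 − 279.44 = 3.50 m.
Hydraulic gradient: i = |Δh| / L = 3.50 / 91.6 = 0.0382.
Flow is from higher to lower head: from P-6 toward P-11, i.e. toward the south.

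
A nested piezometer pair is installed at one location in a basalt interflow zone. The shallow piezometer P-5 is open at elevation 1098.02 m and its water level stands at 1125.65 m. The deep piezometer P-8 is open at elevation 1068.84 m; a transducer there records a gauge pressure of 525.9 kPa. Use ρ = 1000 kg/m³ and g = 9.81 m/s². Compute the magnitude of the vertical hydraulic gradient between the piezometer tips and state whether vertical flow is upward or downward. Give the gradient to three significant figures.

|i_v| ≈ 0.110; vertical flow is downward

Total head at P-5: h = 1125.65 m (water level in the standpipe).
Pressure head at P-8: ψ = P/(ρg) = 525.9×1000 / (1000 × 9.81) = 53.61 m.
Total head at P-8: h = z + ψ = 1068.84 + 53.61 = 1122.45 m.
Δh = h(P-5) − h(P-8) = 1125.65 − 1122.45 = 3.20 m.
Vertical separation Δz = 1098.02 − 1068.84 = 29.18 m.
|i_v| = |Δh| / Δz = 3.20 / 29.18 = 0.110.
Head is higher in the shallow piezometer, so vertical flow is downward (recharge condition).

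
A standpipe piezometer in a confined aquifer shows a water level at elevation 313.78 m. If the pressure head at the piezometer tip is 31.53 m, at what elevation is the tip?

z = h − ψ = 313.78 − 31.53 = 282.25 m.

z ≈ 282.25 m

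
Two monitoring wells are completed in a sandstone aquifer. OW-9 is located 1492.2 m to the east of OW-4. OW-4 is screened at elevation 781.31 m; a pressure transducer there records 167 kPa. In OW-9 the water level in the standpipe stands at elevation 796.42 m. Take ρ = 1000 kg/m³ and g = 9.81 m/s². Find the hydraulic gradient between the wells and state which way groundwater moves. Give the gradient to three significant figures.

Pressure head at OW-4: ψ = P/(ρg) = 167×1000 / (1000 × 9.81) = 17.02 m.
Total head at OW-4: h = z + ψ = 781.31 + 17.02 = 798.33 m.
Total head at OW-9: h = 796.42 m (water level in the piezometer is the total head).
Head difference: h(OW-4) − h(OW-9) = 798.33 − 796.42 = 1.91 m.
Hydraulic gradient: i = |Δh| / L = 1.91 / 1492.2 = 0.00128.
Flow is from higher to lower head: from OW-4 toward OW-9, i.e. toward the east.

i ≈ 0.00128; groundwater flows toward the east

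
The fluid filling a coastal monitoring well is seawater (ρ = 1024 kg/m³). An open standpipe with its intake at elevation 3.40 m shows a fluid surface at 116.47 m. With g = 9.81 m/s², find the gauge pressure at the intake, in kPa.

P ≈ 1140 kPa

Pressure head ψ = h − z = 116.47 − 3.40 = 113.07 m.
P = ρgψ = 1024 × 9.81 × 113.07 = 1135838 Pa ≈ 1140 kPa.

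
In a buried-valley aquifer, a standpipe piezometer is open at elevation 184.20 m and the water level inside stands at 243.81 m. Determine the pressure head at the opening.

Total head h = 243.81 m (the water-surface elevation in the piezometer).
Pressure head ψ = h − z = 243.81 − 184.20 = 59.61 m.

ψ ≈ 59.61 m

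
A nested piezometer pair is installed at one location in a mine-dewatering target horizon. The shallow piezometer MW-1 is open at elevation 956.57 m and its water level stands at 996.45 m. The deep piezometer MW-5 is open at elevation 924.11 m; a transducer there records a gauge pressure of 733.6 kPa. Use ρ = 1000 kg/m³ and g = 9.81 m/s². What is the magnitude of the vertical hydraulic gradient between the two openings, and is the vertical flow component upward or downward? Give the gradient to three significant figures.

|i_v| ≈ 0.0752; vertical flow is upward

Total head at MW-1: h = 996.45 m (water level in the standpipe).
Pressure head at MW-5: ψ = P/(ρg) = 733.6×1000 / (1000 × 9.81) = 74.78 m.
Total head at MW-5: h = z + ψ = 924.11 + 74.78 = 998.89 m.
Δh = h(MW-1) − h(MW-5) = 996.45 − 998.89 = -2.44 m.
Vertical separation Δz = 956.57 − 924.11 = 32.46 m.
|i_v| = |Δh| / Δz = 2.44 / 32.46 = 0.0752.
Head is higher in the deep piezometer, so vertical flow is upward (discharge condition).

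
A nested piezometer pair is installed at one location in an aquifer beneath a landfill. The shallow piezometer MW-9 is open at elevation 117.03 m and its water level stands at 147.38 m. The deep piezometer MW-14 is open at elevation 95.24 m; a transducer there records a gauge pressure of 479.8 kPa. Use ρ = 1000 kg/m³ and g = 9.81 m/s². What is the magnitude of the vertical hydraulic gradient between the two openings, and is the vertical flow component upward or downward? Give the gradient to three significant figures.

|i_v| ≈ 0.148; vertical flow is downward

Total head at MW-9: h = 147.38 m (water level in the standpipe).
Pressure head at MW-14: ψ = P/(ρg) = 479.8×1000 / (1000 × 9.81) = 48.91 m.
Total head at MW-14: h = z + ψ = 95.24 + 48.91 = 144.15 m.
Δh = h(MW-9) − h(MW-14) = 147.38 − 144.15 = 3.23 m.
Vertical separation Δz = 117.03 − 95.24 = 21.79 m.
|i_v| = |Δh| / Δz = 3.23 / 21.79 = 0.148.
Head is higher in the shallow piezometer, so vertical flow is downward (recharge condition).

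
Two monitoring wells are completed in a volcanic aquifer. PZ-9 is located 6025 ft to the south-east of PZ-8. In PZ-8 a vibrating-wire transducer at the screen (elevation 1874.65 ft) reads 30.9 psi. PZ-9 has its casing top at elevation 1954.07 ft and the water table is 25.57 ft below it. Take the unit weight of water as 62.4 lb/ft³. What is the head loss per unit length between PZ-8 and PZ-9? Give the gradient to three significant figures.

i ≈ 0.00290 ft/ft

Pressure head at PZ-8: ψ = 144·P/γ = 144 × 30.9 / 62.4 = 71.31 ft.
Total head at PZ-8: h = z + ψ = 1874.65 + 71.31 = 1945.96 ft.
Total head at PZ-9: h = 1954.07 − 25.57 = 1928.50 ft.
Head difference: h(PZ-8) − h(PZ-9) = 1945.96 − 1928.50 = 17.46 ft.
Hydraulic gradient: i = |Δh| / L = 17.46 / 6025 = 0.00290.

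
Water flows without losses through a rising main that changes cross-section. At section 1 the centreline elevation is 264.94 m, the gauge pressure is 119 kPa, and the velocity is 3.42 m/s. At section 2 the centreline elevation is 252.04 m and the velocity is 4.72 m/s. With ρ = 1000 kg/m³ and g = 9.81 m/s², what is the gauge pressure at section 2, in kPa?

Pressure head at 1: ψ₁ = P₁/(ρg) = 119×1000 / (1000 × 9.81) = 12.13 m.
Velocity heads: v₁²/2g = 3.42²/19.62 = 0.596 m; v₂²/2g = 4.72²/19.62 = 1.135 m.
Total head H = z₁ + ψ₁ + v₁²/2g = 264.94 + 12.13 + 0.596 = 277.67 m.
ψ₂ = H − z₂ − v₂²/2g = 277.67 − 252.04 − 1.135 = 24.50 m.
P₂ = ρgψ₂ = 1000 × 9.81 × 24.50 ≈ 240 kPa.

P₂ ≈ 240 kPa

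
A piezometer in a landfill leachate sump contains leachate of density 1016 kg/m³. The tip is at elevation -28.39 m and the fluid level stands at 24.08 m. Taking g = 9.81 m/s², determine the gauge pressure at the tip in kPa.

Pressure head ψ = h − z = 24.08 − (-28.39) = 52.47 m.
P = ρgψ = 1016 × 9.81 × 52.47 = 522966 Pa ≈ 523 kPa.

P ≈ 523 kPa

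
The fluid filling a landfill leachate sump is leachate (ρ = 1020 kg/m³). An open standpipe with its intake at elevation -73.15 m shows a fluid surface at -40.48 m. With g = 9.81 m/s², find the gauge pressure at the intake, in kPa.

P ≈ 327 kPa

Pressure head ψ = h − z = -40.48 − (-73.15) = 32.67 m.
P = ρgψ = 1020 × 9.81 × 32.67 = 326903 Pa ≈ 327 kPa.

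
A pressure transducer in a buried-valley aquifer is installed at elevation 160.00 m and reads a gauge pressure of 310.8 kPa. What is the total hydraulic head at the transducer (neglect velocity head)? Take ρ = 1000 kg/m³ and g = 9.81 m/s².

ψ = P/(ρg) = 310.8×1000 / (1000 × 9.81) = 31.68 m.
h = z + ψ = 160.00 + 31.68 = 191.68 m.

h ≈ 191.68 m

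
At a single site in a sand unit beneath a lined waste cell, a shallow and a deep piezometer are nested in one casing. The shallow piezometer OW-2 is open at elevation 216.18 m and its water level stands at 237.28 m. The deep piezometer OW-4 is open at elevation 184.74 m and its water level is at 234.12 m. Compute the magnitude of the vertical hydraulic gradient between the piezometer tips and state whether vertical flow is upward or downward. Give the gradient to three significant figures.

Total head at OW-2: h = 237.28 m (water level in the standpipe).
Total head at OW-4: h = 234.12 m.
Δh = h(OW-2) − h(OW-4) = 237.28 − 234.12 = 3.16 m.
Vertical separation Δz = 216.18 − 184.74 = 31.44 m.
|i_v| = |Δh| / Δz = 3.16 / 31.44 = 0.101.
Head is higher in the shallow piezometer, so vertical flow is downward (recharge condition).

|i_v| ≈ 0.101; vertical flow is downward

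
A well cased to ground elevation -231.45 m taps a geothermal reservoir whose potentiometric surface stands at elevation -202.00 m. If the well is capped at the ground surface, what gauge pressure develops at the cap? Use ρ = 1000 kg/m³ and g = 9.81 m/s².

P ≈ 289 kPa

Head above the cap: Δh = -202.00 − (-231.45) = 29.45 m.
P = ρgΔh = 1000 × 9.81 × 29.45 = 288904 Pa ≈ 289 kPa.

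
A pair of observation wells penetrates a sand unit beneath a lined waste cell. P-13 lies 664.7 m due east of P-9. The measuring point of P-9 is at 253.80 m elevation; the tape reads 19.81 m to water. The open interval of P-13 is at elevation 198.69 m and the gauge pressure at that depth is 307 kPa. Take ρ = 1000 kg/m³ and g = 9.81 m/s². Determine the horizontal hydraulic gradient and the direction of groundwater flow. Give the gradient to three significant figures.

i ≈ 0.00603; groundwater flows toward the east

Total head at P-9: h = 253.80 − 19.81 = 233.99 m.
Pressure head at P-13: ψ = P/(ρg) = 307×1000 / (1000 × 9.81) = 31.29 m.
Total head at P-13: h = z + ψ = 198.69 + 31.29 = 229.98 m.
Head difference: h(P-9) − h(P-13) = 233.99 − 229.98 = 4.01 m.
Hydraulic gradient: i = |Δh| / L = 4.01 / 664.7 = 0.00603.
Flow is from higher to lower head: from P-9 toward P-13, i.e. toward the east.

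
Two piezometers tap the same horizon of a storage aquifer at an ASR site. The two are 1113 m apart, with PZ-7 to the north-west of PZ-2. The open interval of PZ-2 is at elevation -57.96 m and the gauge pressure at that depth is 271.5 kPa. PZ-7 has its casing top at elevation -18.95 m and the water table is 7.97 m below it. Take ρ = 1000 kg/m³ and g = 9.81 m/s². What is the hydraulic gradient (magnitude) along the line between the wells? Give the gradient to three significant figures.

Pressure head at PZ-2: ψ = P/(ρg) = 271.5×1000 / (1000 × 9.81) = 27.68 m.
Total head at PZ-2: h = z + ψ = -57.96 + 27.68 = -30.28 m.
Total head at PZ-7: h = -18.95 − 7.97 = -26.92 m.
Head difference: h(PZ-2) − h(PZ-7) = -30.28 − (-26.92) = -3.36 m.
Hydraulic gradient: i = |Δh| / L = 3.36 / 1113 = 0.00302.

i ≈ 0.00302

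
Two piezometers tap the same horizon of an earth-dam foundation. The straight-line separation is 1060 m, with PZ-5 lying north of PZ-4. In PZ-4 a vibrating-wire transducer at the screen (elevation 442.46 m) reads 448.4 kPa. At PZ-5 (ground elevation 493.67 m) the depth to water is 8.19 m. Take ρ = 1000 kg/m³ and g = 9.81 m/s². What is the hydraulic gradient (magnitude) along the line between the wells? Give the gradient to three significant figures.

Pressure head at PZ-4: ψ = P/(ρg) = 448.4×1000 / (1000 × 9.81) = 45.71 m.
Total head at PZ-4: h = z + ψ = 442.46 + 45.71 = 488.17 m.
Total head at PZ-5: h = 493.67 − 8.19 = 485.48 m.
Head difference: h(PZ-4) − h(PZ-5) = 488.17 − 485.48 = 2.69 m.
Hydraulic gradient: i = |Δh| / L = 2.69 / 1060 = 0.00254.

i ≈ 0.00254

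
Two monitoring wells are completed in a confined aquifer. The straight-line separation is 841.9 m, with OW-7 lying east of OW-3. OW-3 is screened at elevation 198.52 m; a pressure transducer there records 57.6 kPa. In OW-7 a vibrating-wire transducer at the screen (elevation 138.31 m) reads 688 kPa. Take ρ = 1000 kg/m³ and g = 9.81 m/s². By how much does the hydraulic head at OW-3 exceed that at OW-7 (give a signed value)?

Pressure head at OW-3: ψ = P/(ρg) = 57.6×1000 / (1000 × 9.81) = 5.87 m.
Total head at OW-3: h = z + ψ = 198.52 + 5.87 = 204.39 m.
Pressure head at OW-7: ψ = P/(ρg) = 688×1000 / (1000 × 9.81) = 70.13 m.
Total head at OW-7: h = z + ψ = 138.31 + 70.13 = 208.44 m.
Head difference: h(OW-3) − h(OW-7) = 204.39 − 208.44 = -4.05 m.

Δh ≈ -4.05 m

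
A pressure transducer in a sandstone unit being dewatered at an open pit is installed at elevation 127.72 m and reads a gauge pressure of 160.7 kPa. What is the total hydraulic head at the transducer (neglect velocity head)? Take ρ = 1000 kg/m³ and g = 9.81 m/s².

h ≈ 144.10 m

ψ = P/(ρg) = 160.7×1000 / (1000 × 9.81) = 16.38 m.
h = z + ψ = 127.72 + 16.38 = 144.10 m.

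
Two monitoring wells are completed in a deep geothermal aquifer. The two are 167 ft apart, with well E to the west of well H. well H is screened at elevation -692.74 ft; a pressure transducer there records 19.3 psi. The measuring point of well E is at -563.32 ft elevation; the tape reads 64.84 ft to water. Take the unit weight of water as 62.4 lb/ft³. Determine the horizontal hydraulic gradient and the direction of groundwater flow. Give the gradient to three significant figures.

i ≈ 0.120; groundwater flows toward the east

Pressure head at well H: ψ = 144·P/γ = 144 × 19.3 / 62.4 = 44.54 ft.
Total head at well H: h = z + ψ = -692.74 + 44.54 = -648.20 ft.
Total head at well E: h = -563.32 − 64.84 = -628.16 ft.
Head difference: h(well H) − h(well E) = -648.20 − (-628.16) = -20.04 ft.
Hydraulic gradient: i = |Δh| / L = 20.04 / 167 = 0.120.
Flow is from higher to lower head: from well E toward well H, i.e. toward the east.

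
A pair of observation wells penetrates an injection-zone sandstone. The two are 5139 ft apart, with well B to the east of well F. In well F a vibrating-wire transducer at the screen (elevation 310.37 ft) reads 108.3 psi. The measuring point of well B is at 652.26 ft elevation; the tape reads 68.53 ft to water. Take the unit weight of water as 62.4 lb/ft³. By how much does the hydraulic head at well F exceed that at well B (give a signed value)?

Pressure head at well F: ψ = 144·P/γ = 144 × 108.3 / 62.4 = 249.92 ft.
Total head at well F: h = z + ψ = 310.37 + 249.92 = 560.29 ft.
Total head at well B: h = 652.26 − 68.53 = 583.73 ft.
Head difference: h(well F) − h(well B) = 560.29 − 583.73 = -23.44 ft.

Δh ≈ -23.44 ft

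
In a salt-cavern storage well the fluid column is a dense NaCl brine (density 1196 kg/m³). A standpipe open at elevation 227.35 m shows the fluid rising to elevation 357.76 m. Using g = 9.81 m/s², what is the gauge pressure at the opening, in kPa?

P ≈ 1530 kPa

Pressure head ψ = h − z = 357.76 − 227.35 = 130.41 m.
P = ρgψ = 1196 × 9.81 × 130.41 = 1530069 Pa ≈ 1530 kPa.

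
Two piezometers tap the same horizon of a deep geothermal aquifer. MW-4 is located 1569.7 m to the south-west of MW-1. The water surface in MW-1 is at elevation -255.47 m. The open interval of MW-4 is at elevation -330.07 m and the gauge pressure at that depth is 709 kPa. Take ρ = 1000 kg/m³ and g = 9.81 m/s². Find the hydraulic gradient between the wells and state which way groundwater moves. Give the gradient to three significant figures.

i ≈ 0.00148; groundwater flows toward the south-west

Total head at MW-1: h = -255.47 m (water level in the piezometer is the total head).
Pressure head at MW-4: ψ = P/(ρg) = 709×1000 / (1000 × 9.81) = 72.27 m.
Total head at MW-4: h = z + ψ = -330.07 + 72.27 = -257.80 m.
Head difference: h(MW-1) − h(MW-4) = -255.47 − (-257.80) = 2.33 m.
Hydraulic gradient: i = |Δh| / L = 2.33 / 1569.7 = 0.00148.
Flow is from higher to lower head: from MW-1 toward MW-4, i.e. toward the south-west.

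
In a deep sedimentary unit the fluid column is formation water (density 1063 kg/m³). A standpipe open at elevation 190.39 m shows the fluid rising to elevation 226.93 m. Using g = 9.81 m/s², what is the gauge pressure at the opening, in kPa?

P ≈ 381 kPa

Pressure head ψ = h − z = 226.93 − 190.39 = 36.54 m.
P = ρgψ = 1063 × 9.81 × 36.54 = 381040 Pa ≈ 381 kPa.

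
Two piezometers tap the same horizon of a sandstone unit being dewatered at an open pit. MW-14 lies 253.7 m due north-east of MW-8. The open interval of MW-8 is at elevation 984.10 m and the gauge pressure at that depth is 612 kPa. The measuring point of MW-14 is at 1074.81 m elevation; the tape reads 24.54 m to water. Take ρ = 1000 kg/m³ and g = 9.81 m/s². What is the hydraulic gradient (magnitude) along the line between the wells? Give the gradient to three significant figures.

i ≈ 0.0149

Pressure head at MW-8: ψ = P/(ρg) = 612×1000 / (1000 × 9.81) = 62.39 m.
Total head at MW-8: h = z + ψ = 984.10 + 62.39 = 1046.49 m.
Total head at MW-14: h = 1074.81 − 24.54 = 1050.27 m.
Head difference: h(MW-8) − h(MW-14) = 1046.49 − 1050.27 = -3.78 m.
Hydraulic gradient: i = |Δh| / L = 3.78 / 253.7 = 0.0149.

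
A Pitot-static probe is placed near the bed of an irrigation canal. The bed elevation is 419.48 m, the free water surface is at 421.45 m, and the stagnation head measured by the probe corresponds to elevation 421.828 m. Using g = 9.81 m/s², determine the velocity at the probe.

v ≈ 2.72 m/s

Near the bed, under hydrostatic conditions, the piezometric head (z + ψ) equals the free-surface elevation, 421.45 m.
Velocity head = total − piezometric = 421.828 − 421.45 = 0.378 m.
v = √(2g·h_v) = √(2 × 9.81 × 0.378) = 2.72 m/s.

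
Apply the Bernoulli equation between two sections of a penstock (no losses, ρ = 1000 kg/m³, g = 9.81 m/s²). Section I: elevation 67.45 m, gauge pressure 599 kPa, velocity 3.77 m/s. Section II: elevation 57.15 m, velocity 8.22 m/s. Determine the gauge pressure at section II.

P₂ ≈ 673 kPa

Pressure head at I: ψ₁ = P₁/(ρg) = 599×1000 / (1000 × 9.81) = 61.06 m.
Velocity heads: v₁²/2g = 3.77²/19.62 = 0.724 m; v₂²/2g = 8.22²/19.62 = 3.444 m.
Total head H = z₁ + ψ₁ + v₁²/2g = 67.45 + 61.06 + 0.724 = 129.23 m.
ψ₂ = H − z₂ − v₂²/2g = 129.23 − 57.15 − 3.444 = 68.64 m.
P₂ = ρgψ₂ = 1000 × 9.81 × 68.64 ≈ 673 kPa.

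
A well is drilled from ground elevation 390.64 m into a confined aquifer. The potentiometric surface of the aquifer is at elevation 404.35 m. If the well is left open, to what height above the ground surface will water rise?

≈ 13.71 m above ground

Water rises to the potentiometric surface, so the rise above ground = 404.35 − 390.64 = 13.71 m.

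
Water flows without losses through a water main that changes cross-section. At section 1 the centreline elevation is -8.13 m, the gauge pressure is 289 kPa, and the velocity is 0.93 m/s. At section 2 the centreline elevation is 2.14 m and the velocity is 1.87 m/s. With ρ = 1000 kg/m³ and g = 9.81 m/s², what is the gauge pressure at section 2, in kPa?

P₂ ≈ 187 kPa

Pressure head at 1: ψ₁ = P₁/(ρg) = 289×1000 / (1000 × 9.81) = 29.46 m.
Velocity heads: v₁²/2g = 0.93²/19.62 = 0.044 m; v₂²/2g = 1.87²/19.62 = 0.178 m.
Total head H = z₁ + ψ₁ + v₁²/2g = -8.13 + 29.46 + 0.044 = 21.37 m.
ψ₂ = H − z₂ − v₂²/2g = 21.37 − 2.14 − 0.178 = 19.05 m.
P₂ = ρgψ₂ = 1000 × 9.81 × 19.05 ≈ 187 kPa.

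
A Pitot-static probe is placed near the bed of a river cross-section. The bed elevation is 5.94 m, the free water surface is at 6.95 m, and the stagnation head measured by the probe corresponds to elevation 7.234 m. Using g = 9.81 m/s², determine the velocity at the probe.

Near the bed, under hydrostatic conditions, the piezometric head (z + ψ) equals the free-surface elevation, 6.95 m.
Velocity head = total − piezometric = 7.234 − 6.95 = 0.284 m.
v = √(2g·h_v) = √(2 × 9.81 × 0.284) = 2.36 m/s.

v ≈ 2.36 m/s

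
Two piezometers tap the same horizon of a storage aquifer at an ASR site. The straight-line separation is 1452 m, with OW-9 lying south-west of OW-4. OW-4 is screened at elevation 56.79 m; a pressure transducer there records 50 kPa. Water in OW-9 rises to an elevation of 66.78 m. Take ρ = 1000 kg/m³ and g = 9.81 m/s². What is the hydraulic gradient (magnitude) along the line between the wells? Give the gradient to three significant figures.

Pressure head at OW-4: ψ = P/(ρg) = 50×1000 / (1000 × 9.81) = 5.10 m.
Total head at OW-4: h = z + ψ = 56.79 + 5.10 = 61.89 m.
Total head at OW-9: h = 66.78 m (water level in the piezometer is the total head).
Head difference: h(OW-4) − h(OW-9) = 61.89 − 66.78 = -4.89 m.
Hydraulic gradient: i = |Δh| / L = 4.89 / 1452 = 0.00337.

i ≈ 0.00337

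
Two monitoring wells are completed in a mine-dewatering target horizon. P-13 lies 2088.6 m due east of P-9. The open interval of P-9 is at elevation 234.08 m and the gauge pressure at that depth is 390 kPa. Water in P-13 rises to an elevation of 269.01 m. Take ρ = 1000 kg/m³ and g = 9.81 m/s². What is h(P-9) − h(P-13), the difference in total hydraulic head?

Δh ≈ 4.83 m

Pressure head at P-9: ψ = P/(ρg) = 390×1000 / (1000 × 9.81) = 39.76 m.
Total head at P-9: h = z + ψ = 234.08 + 39.76 = 273.84 m.
Total head at P-13: h = 269.01 m (water level in the piezometer is the total head).
Head difference: h(P-9) − h(P-13) = 273.84 − 269.01 = 4.83 m.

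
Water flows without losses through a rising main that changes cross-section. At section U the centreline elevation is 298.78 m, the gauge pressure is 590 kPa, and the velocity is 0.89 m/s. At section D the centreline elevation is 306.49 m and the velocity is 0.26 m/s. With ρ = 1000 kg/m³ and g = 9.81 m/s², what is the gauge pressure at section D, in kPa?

P₂ ≈ 515 kPa

Pressure head at U: ψ₁ = P₁/(ρg) = 590×1000 / (1000 × 9.81) = 60.14 m.
Velocity heads: v₁²/2g = 0.89²/19.62 = 0.040 m; v₂²/2g = 0.26²/19.62 = 0.003 m.
Total head H = z₁ + ψ₁ + v₁²/2g = 298.78 + 60.14 + 0.040 = 358.96 m.
ψ₂ = H − z₂ − v₂²/2g = 358.96 − 306.49 − 0.003 = 52.47 m.
P₂ = ρgψ₂ = 1000 × 9.81 × 52.47 ≈ 515 kPa.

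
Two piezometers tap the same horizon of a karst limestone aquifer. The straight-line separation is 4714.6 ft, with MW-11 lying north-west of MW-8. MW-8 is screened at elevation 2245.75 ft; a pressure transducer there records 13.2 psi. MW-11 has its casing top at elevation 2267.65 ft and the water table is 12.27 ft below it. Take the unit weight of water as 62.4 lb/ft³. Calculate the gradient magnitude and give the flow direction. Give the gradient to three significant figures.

Pressure head at MW-8: ψ = 144·P/γ = 144 × 13.2 / 62.4 = 30.46 ft.
Total head at MW-8: h = z + ψ = 2245.75 + 30.46 = 2276.21 ft.
Total head at MW-11: h = 2267.65 − 12.27 = 2255.38 ft.
Head difference: h(MW-8) − h(MW-11) = 2276.21 − 2255.38 = 20.83 ft.
Hydraulic gradient: i = |Δh| / L = 20.83 / 4714.6 = 0.00442.
Flow is from higher to lower head: from MW-8 toward MW-11, i.e. toward the north-west.

i ≈ 0.00442; groundwater flows toward the north-west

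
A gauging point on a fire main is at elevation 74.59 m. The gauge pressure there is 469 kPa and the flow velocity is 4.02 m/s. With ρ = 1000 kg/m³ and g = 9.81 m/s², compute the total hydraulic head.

h ≈ 123.22 m

Pressure head ψ = P/(ρg) = 469×1000 / (1000 × 9.81) = 47.81 m.
Velocity head = v²/(2g) = 4.02² / (2 × 9.81) = 0.824 m.
h = z + ψ + v²/(2g) = 74.59 + 47.81 + 0.824 = 123.22 m.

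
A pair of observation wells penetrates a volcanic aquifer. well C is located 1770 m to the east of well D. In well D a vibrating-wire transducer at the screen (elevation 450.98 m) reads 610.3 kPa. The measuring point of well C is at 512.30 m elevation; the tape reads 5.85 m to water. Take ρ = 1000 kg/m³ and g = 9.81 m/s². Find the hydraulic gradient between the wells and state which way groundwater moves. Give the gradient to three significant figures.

i ≈ 0.00381; groundwater flows toward the east

Pressure head at well D: ψ = P/(ρg) = 610.3×1000 / (1000 × 9.81) = 62.21 m.
Total head at well D: h = z + ψ = 450.98 + 62.21 = 513.19 m.
Total head at well C: h = 512.30 − 5.85 = 506.45 m.
Head difference: h(well D) − h(well C) = 513.19 − 506.45 = 6.74 m.
Hydraulic gradient: i = |Δh| / L = 6.74 / 1770 = 0.00381.
Flow is from higher to lower head: from well D toward well C, i.e. toward the east.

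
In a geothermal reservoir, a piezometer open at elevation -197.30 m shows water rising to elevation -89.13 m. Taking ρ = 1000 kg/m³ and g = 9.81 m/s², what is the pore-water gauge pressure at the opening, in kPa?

P ≈ 1060 kPa

Pressure head ψ = h − z = -89.13 − (-197.30) = 108.17 m.
P = ρgψ = 1000 × 9.81 × 108.17 = 1061148 Pa ≈ 1060 kPa.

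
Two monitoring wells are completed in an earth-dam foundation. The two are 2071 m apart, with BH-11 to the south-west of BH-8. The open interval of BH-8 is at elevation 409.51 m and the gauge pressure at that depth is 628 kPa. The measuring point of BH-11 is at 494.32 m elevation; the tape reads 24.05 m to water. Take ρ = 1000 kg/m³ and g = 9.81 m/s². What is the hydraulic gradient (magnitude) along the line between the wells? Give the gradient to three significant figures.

Pressure head at BH-8: ψ = P/(ρg) = 628×1000 / (1000 × 9.81) = 64.02 m.
Total head at BH-8: h = z + ψ = 409.51 + 64.02 = 473.53 m.
Total head at BH-11: h = 494.32 − 24.05 = 470.27 m.
Head difference: h(BH-8) − h(BH-11) = 473.53 − 470.27 = 3.26 m.
Hydraulic gradient: i = |Δh| / L = 3.26 / 2071 = 0.00157.

i ≈ 0.00157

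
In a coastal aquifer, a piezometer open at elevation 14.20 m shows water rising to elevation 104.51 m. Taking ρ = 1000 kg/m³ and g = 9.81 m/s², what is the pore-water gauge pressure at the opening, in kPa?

P ≈ 886 kPa

Pressure head ψ = h − z = 104.51 − 14.20 = 90.31 m.
P = ρgψ = 1000 × 9.81 × 90.31 = 885941 Pa ≈ 886 kPa.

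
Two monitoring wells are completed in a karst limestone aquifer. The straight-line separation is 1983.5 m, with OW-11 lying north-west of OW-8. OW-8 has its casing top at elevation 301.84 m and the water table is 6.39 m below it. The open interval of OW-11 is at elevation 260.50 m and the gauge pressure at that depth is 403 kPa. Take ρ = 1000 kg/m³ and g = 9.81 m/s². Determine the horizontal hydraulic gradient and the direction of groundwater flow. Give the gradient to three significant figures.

Total head at OW-8: h = 301.84 − 6.39 = 295.45 m.
Pressure head at OW-11: ψ = P/(ρg) = 403×1000 / (1000 × 9.81) = 41.08 m.
Total head at OW-11: h = z + ψ = 260.50 + 41.08 = 301.58 m.
Head difference: h(OW-8) − h(OW-11) = 295.45 − 301.58 = -6.13 m.
Hydraulic gradient: i = |Δh| / L = 6.13 / 1983.5 = 0.00309.
Flow is from higher to lower head: from OW-11 toward OW-8, i.e. toward the south-east.

i ≈ 0.00309; groundwater flows toward the south-east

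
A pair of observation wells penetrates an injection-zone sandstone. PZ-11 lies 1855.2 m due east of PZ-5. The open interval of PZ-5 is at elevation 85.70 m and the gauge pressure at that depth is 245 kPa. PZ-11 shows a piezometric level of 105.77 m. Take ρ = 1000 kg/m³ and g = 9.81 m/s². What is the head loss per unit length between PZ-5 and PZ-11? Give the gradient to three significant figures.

i ≈ 0.00264 m/m

Pressure head at PZ-5: ψ = P/(ρg) = 245×1000 / (1000 × 9.81) = 24.97 m.
Total head at PZ-5: h = z + ψ = 85.70 + 24.97 = 110.67 m.
Total head at PZ-11: h = 105.77 m (water level in the piezometer is the total head).
Head difference: h(PZ-5) − h(PZ-11) = 110.67 − 105.77 = 4.90 m.
Hydraulic gradient: i = |Δh| / L = 4.90 / 1855.2 = 0.00264.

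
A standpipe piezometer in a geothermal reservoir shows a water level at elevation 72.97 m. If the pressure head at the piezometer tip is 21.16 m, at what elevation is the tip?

z = h − ψ = 72.97 − 21.16 = 51.81 m.

z ≈ 51.81 m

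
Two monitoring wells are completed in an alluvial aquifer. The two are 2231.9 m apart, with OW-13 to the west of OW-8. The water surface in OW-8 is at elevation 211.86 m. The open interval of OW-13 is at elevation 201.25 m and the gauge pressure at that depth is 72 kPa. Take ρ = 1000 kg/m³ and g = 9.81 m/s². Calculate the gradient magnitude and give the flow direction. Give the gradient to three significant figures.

Total head at OW-8: h = 211.86 m (water level in the piezometer is the total head).
Pressure head at OW-13: ψ = P/(ρg) = 72×1000 / (1000 × 9.81) = 7.34 m.
Total head at OW-13: h = z + ψ = 201.25 + 7.34 = 208.59 m.
Head difference: h(OW-8) − h(OW-13) = 211.86 − 208.59 = 3.27 m.
Hydraulic gradient: i = |Δh| / L = 3.27 / 2231.9 = 0.00147.
Flow is from higher to lower head: from OW-8 toward OW-13, i.e. toward the west.

i ≈ 0.00147; groundwater flows toward the west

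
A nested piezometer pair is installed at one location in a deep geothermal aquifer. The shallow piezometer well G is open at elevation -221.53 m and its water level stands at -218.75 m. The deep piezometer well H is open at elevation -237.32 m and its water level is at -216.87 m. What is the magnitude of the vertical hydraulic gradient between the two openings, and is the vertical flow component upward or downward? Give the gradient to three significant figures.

Total head at well G: h = -218.75 m (water level in the standpipe).
Total head at well H: h = -216.87 m.
Δh = h(well G) − h(well H) = -218.75 − (-216.87) = -1.88 m.
Vertical separation Δz = -221.53 − (-237.32) = 15.79 m.
|i_v| = |Δh| / Δz = 1.88 / 15.79 = 0.119.
Head is higher in the deep piezometer, so vertical flow is upward (discharge condition).

|i_v| ≈ 0.119; vertical flow is upward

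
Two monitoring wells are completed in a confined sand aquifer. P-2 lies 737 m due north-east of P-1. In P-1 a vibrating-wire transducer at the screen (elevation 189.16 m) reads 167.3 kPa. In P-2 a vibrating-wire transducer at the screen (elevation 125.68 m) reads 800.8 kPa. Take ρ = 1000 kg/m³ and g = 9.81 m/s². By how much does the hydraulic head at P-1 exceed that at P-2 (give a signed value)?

Pressure head at P-1: ψ = P/(ρg) = 167.3×1000 / (1000 × 9.81) = 17.05 m.
Total head at P-1: h = z + ψ = 189.16 + 17.05 = 206.21 m.
Pressure head at P-2: ψ = P/(ρg) = 800.8×1000 / (1000 × 9.81) = 81.63 m.
Total head at P-2: h = z + ψ = 125.68 + 81.63 = 207.31 m.
Head difference: h(P-1) − h(P-2) = 206.21 − 207.31 = -1.10 m.

Δh ≈ -1.10 m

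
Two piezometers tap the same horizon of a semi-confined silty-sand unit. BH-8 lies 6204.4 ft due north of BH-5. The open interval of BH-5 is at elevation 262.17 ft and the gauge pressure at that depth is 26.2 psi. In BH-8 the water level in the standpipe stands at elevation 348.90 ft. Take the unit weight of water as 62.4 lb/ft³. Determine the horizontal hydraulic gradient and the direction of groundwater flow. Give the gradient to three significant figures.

Pressure head at BH-5: ψ = 144·P/γ = 144 × 26.2 / 62.4 = 60.46 ft.
Total head at BH-5: h = z + ψ = 262.17 + 60.46 = 322.63 ft.
Total head at BH-8: h = 348.90 ft (water level in the piezometer is the total head).
Head difference: h(BH-5) − h(BH-8) = 322.63 − 348.90 = -26.27 ft.
Hydraulic gradient: i = |Δh| / L = 26.27 / 6204.4 = 0.00423.
Flow is from higher to lower head: from BH-8 toward BH-5, i.e. toward the south.

i ≈ 0.00423; groundwater flows toward the south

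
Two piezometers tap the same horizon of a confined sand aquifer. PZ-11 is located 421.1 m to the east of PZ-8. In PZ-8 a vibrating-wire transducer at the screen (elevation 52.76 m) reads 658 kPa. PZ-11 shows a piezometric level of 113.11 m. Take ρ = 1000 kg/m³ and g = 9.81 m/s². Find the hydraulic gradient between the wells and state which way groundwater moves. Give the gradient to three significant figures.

i ≈ 0.0160; groundwater flows toward the east

Pressure head at PZ-8: ψ = P/(ρg) = 658×1000 / (1000 × 9.81) = 67.07 m.
Total head at PZ-8: h = z + ψ = 52.76 + 67.07 = 119.83 m.
Total head at PZ-11: h = 113.11 m (water level in the piezometer is the total head).
Head difference: h(PZ-8) − h(PZ-11) = 119.83 − 113.11 = 6.72 m.
Hydraulic gradient: i = |Δh| / L = 6.72 / 421.1 = 0.0160.
Flow is from higher to lower head: from PZ-8 toward PZ-11, i.e. toward the east.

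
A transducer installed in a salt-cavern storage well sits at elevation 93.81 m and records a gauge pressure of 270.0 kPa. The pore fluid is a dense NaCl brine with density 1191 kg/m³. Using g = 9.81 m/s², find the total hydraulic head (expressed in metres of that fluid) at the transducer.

h ≈ 116.92 m

ψ = P/(ρg) = 270.0×1000 / (1191 × 9.81) = 23.11 m.
h = z + ψ = 93.81 + 23.11 = 116.92 m.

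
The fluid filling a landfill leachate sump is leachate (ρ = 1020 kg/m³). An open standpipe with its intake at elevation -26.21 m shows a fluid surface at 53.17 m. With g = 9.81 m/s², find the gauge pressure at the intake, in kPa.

Pressure head ψ = h − z = 53.17 − (-26.21) = 79.38 m.
P = ρgψ = 1020 × 9.81 × 79.38 = 794292 Pa ≈ 794 kPa.

P ≈ 794 kPa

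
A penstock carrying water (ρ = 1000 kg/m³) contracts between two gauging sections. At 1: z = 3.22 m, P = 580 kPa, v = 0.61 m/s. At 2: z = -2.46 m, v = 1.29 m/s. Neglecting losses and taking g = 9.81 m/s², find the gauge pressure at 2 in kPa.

P₂ ≈ 635 kPa

Pressure head at 1: ψ₁ = P₁/(ρg) = 580×1000 / (1000 × 9.81) = 59.12 m.
Velocity heads: v₁²/2g = 0.61²/19.62 = 0.019 m; v₂²/2g = 1.29²/19.62 = 0.085 m.
Total head H = z₁ + ψ₁ + v₁²/2g = 3.22 + 59.12 + 0.019 = 62.36 m.
ψ₂ = H − z₂ − v₂²/2g = 62.36 − (-2.46) − 0.085 = 64.73 m.
P₂ = ρgψ₂ = 1000 × 9.81 × 64.73 ≈ 635 kPa.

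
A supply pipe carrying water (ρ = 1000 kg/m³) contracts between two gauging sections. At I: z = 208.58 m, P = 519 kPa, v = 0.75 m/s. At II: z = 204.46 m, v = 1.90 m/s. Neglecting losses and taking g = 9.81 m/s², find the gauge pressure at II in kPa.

P₂ ≈ 558 kPa

Pressure head at I: ψ₁ = P₁/(ρg) = 519×1000 / (1000 × 9.81) = 52.91 m.
Velocity heads: v₁²/2g = 0.75²/19.62 = 0.029 m; v₂²/2g = 1.90²/19.62 = 0.184 m.
Total head H = z₁ + ψ₁ + v₁²/2g = 208.58 + 52.91 + 0.029 = 261.52 m.
ψ₂ = H − z₂ − v₂²/2g = 261.52 − 204.46 − 0.184 = 56.88 m.
P₂ = ρgψ₂ = 1000 × 9.81 × 56.88 ≈ 558 kPa.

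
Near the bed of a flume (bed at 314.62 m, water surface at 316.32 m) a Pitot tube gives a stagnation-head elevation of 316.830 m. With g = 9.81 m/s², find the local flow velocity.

v ≈ 3.16 m/s

Near the bed, under hydrostatic conditions, the piezometric head (z + ψ) equals the free-surface elevation, 316.32 m.
Velocity head = total − piezometric = 316.830 − 316.32 = 0.510 m.
v = √(2g·h_v) = √(2 × 9.81 × 0.510) = 3.16 m/s.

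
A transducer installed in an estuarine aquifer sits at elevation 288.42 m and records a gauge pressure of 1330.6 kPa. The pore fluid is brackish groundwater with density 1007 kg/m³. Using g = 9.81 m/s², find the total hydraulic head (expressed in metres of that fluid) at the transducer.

h ≈ 423.11 m

ψ = P/(ρg) = 1330.6×1000 / (1007 × 9.81) = 134.69 m.
h = z + ψ = 288.42 + 134.69 = 423.11 m.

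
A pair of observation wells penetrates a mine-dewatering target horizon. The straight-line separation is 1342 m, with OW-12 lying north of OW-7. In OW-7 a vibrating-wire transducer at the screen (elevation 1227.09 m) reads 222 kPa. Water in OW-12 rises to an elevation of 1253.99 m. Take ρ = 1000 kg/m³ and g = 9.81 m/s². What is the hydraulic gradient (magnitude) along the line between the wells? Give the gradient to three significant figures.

Pressure head at OW-7: ψ = P/(ρg) = 222×1000 / (1000 × 9.81) = 22.63 m.
Total head at OW-7: h = z + ψ = 1227.09 + 22.63 = 1249.72 m.
Total head at OW-12: h = 1253.99 m (water level in the piezometer is the total head).
Head difference: h(OW-7) − h(OW-12) = 1249.72 − 1253.99 = -4.27 m.
Hydraulic gradient: i = |Δh| / L = 4.27 / 1342 = 0.00318.

i ≈ 0.00318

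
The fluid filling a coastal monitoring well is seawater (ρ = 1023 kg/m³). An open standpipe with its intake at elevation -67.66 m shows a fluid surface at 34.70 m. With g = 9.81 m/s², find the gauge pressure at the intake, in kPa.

P ≈ 1030 kPa

Pressure head ψ = h − z = 34.70 − (-67.66) = 102.36 m.
P = ρgψ = 1023 × 9.81 × 102.36 = 1027247 Pa ≈ 1030 kPa.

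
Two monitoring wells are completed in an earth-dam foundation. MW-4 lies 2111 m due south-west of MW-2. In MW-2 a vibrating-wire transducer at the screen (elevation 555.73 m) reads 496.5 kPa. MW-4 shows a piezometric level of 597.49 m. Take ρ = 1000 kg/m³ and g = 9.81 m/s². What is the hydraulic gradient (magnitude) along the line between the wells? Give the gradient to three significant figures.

i ≈ 0.00419

Pressure head at MW-2: ψ = P/(ρg) = 496.5×1000 / (1000 × 9.81) = 50.61 m.
Total head at MW-2: h = z + ψ = 555.73 + 50.61 = 606.34 m.
Total head at MW-4: h = 597.49 m (water level in the piezometer is the total head).
Head difference: h(MW-2) − h(MW-4) = 606.34 − 597.49 = 8.85 m.
Hydraulic gradient: i = |Δh| / L = 8.85 / 2111 = 0.00419.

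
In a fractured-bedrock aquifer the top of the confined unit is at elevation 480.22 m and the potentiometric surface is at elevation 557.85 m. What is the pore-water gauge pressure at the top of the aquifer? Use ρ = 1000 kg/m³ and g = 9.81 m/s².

Pressure head at the aquifer top: ψ = h − z = 557.85 − 480.22 = 77.63 m.
P = ρgψ = 1000 × 9.81 × 77.63 = 761550 Pa ≈ 762 kPa.

P ≈ 762 kPa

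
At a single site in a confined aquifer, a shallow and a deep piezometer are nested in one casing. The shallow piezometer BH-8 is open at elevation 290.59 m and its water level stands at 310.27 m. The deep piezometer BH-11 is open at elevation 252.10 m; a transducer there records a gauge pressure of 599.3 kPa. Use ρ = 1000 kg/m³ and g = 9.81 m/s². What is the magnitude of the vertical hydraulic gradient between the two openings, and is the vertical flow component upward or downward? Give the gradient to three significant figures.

|i_v| ≈ 0.0759; vertical flow is upward

Total head at BH-8: h = 310.27 m (water level in the standpipe).
Pressure head at BH-11: ψ = P/(ρg) = 599.3×1000 / (1000 × 9.81) = 61.09 m.
Total head at BH-11: h = z + ψ = 252.10 + 61.09 = 313.19 m.
Δh = h(BH-8) − h(BH-11) = 310.27 − 313.19 = -2.92 m.
Vertical separation Δz = 290.59 − 252.10 = 38.49 m.
|i_v| = |Δh| / Δz = 2.92 / 38.49 = 0.0759.
Head is higher in the deep piezometer, so vertical flow is upward (discharge condition).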